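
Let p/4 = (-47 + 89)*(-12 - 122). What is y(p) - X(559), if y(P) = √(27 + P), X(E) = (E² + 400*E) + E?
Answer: -536640 + I*√22485 ≈ -5.3664e+5 + 149.95*I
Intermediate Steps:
X(E) = E² + 401*E
p = -22512 (p = 4*((-47 + 89)*(-12 - 122)) = 4*(42*(-134)) = 4*(-5628) = -22512)
y(p) - X(559) = √(27 - 22512) - 559*(401 + 559) = √(-22485) - 559*960 = I*√22485 - 1*536640 = I*√22485 - 536640 = -536640 + I*√22485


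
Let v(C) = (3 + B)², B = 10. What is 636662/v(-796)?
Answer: 48974/13 ≈ 3767.2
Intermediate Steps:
v(C) = 169 (v(C) = (3 + 10)² = 13² = 169)
636662/v(-796) = 636662/169 = 636662*(1/169) = 48974/13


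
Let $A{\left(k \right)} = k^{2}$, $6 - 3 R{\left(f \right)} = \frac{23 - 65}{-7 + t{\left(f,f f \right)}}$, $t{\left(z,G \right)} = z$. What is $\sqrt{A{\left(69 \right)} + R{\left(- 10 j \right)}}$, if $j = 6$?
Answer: $\frac{\sqrt{21380169}}{67} \approx 69.013$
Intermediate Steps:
$R{\left(f \right)} = 2 + \frac{14}{-7 + f}$ ($R{\left(f \right)} = 2 - \frac{\left(23 - 65\right) \frac{1}{-7 + f}}{3} = 2 - \frac{\left(-42\right) \frac{1}{-7 + f}}{3} = 2 + \frac{14}{-7 + f}$)
$\sqrt{A{\left(69 \right)} + R{\left(- 10 j \right)}} = \sqrt{69^{2} + \frac{2 \left(\left(-10\right) 6\right)}{-7 - 60}} = \sqrt{4761 + 2 \left(-60\right) \frac{1}{-7 - 60}} = \sqrt{4761 + 2 \left(-60\right) \frac{1}{-67}} = \sqrt{4761 + 2 \left(-60\right) \left(- \frac{1}{67}\right)} = \sqrt{4761 + \frac{120}{67}} = \sqrt{\frac{319107}{67}} = \frac{\sqrt{21380169}}{67}$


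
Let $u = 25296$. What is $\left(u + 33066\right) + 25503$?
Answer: $83865$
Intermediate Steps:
$\left(u + 33066\right) + 25503 = \left(25296 + 33066\right) + 25503 = 58362 + 25503 = 83865$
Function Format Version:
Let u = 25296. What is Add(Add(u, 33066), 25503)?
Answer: 83865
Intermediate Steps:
Add(Add(u, 33066), 25503) = Add(Add(25296, 33066), 25503) = Add(58362, 25503) = 83865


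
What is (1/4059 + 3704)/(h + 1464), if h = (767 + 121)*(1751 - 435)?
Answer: 15034537/4749322248 ≈ 0.0031656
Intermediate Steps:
h = 1168608 (h = 888*1316 = 1168608)
(1/4059 + 3704)/(h + 1464) = (1/4059 + 3704)/(1168608 + 1464) = (1/4059 + 3704)/1170072 = (15034537/4059)*(1/1170072) = 15034537/4749322248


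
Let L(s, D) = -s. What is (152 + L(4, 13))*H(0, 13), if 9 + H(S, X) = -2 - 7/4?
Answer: -1887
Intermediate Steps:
H(S, X) = -51/4 (H(S, X) = -9 + (-2 - 7/4) = -9 - 15/4 = -51/4)
(152 + L(4, 13))*H(0, 13) = (152 - 1*4)*(-51/4) = (152 - 4)*(-51/4) = 148*(-51/4) = -1887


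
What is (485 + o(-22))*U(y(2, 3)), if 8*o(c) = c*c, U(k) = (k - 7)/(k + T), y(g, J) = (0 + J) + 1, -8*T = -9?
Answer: -13092/41 ≈ -319.32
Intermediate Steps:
T = 9/8 (T = -1/8*(-9) = 9/8 ≈ 1.1250)
y(g, J) = 1 + J (y(g, J) = J + 1 = 1 + J)
U(k) = (-7 + k)/(9/8 + k) (U(k) = (k - 7)/(k + 9/8) = (-7 + k)/(9/8 + k))
o(c) = c**2/8 (o(c) = (c*c)/8 = c**2/8)
(485 + o(-22))*U(y(2, 3)) = (485 + (1/8)*(-22)**2)*(8*(-7 + (1 + 3))/(9 + 8*(1 + 3))) = (485 + (1/8)*484)*(8*(-7 + 4)/(9 + 8*4)) = (485 + 121/2)*(8*(-3)/(9 + 32)) = 1091*(8*(-3)/41)/2 = 1091*(8*(1/41)*(-3))/2 = (1091/2)*(-24/41) = -13092/41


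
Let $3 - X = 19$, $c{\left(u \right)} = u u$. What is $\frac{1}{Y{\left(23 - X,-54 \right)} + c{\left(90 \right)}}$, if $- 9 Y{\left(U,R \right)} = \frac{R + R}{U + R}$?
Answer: $\frac{5}{40496} \approx 0.00012347$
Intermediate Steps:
$c{\left(u \right)} = u^{2}$
$X = -16$ ($X = 3 - 19 = -16$)
$Y{\left(U,R \right)} = - \frac{2 R}{9 \left(R + U\right)}$ ($Y{\left(U,R \right)} = - \frac{\left(R + R\right) \frac{1}{U + R}}{9} = - \frac{2 R \frac{1}{R + U}}{9} = - \frac{2 R}{9 \left(R + U\right)}$)
$\frac{1}{Y{\left(23 - X,-54 \right)} + c{\left(90 \right)}} = \frac{1}{\left(-2\right) \left(-54\right) \frac{1}{9 \left(-54\right) + 9 \left(23 - -16\right)} + 90^{2}} = \frac{1}{\left(-2\right) \left(-54\right) \frac{1}{-486 + 9 \left(23 + 16\right)} + 8100} = \frac{1}{\left(-2\right) \left(-54\right) \frac{1}{-486 + 9 \cdot 39} + 8100} = \frac{1}{\left(-2\right) \left(-54\right) \frac{1}{-486 + 351} + 8100} = \frac{1}{\left(-2\right) \left(-54\right) \frac{1}{-135} + 8100} = \frac{1}{\left(-2\right) \left(-54\right) \left(- \frac{1}{135}\right) + 8100} = \frac{1}{- \frac{4}{5} + 8100} = \frac{1}{\frac{40496}{5}} = \frac{5}{40496}$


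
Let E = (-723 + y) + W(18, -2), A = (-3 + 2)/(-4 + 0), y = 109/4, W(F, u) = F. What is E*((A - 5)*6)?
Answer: 154527/8 ≈ 19316.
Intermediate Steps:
y = 109/4 (y = 109*(¼) = 109/4 ≈ 27.250)
A = ¼ (A = -1/(-4) = -1*(-¼) = ¼ ≈ 0.25000)
E = -2711/4 (E = (-723 + 109/4) + 18 = -2783/4 + 18 = -2711/4 ≈ -677.75)
E*((A - 5)*6) = -2711*(¼ - 5)*6/4 = -(-51509)*6/16 = -2711/4*(-57/2) = 154527/8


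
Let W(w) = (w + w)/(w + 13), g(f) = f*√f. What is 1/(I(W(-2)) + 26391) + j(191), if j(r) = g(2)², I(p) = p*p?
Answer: 25546737/3193327 ≈ 8.0000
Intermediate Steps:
g(f) = f^(3/2)
W(w) = 2*w/(13 + w) (W(w) = (2*w)/(13 + w) = 2*w/(13 + w))
I(p) = p²
j(r) = 8 (j(r) = (2^(3/2))² = (2*√2)² = 8)
1/(I(W(-2)) + 26391) + j(191) = 1/((2*(-2)/(13 - 2))² + 26391) + 8 = 1/((2*(-2)/11)² + 26391) + 8 = 1/((2*(-2)*(1/11))² + 26391) + 8 = 1/((-4/11)² + 26391) + 8 = 1/(16/121 + 26391) + 8 = 1/(3193327/121) + 8 = 121/3193327 + 8 = 25546737/3193327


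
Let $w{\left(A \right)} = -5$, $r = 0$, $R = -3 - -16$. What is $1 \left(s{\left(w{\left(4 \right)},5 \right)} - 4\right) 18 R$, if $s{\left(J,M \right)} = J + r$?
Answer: $-2106$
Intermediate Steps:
$R = 13$ ($R = -3 + 16 = 13$)
$s{\left(J,M \right)} = J$ ($s{\left(J,M \right)} = J + 0 = J$)
$1 \left(s{\left(w{\left(4 \right)},5 \right)} - 4\right) 18 R = 1 \left(-5 - 4\right) 18 \cdot 13 = 1 \left(-9\right) 18 \cdot 13 = \left(-9\right) 18 \cdot 13 = \left(-162\right) 13 = -2106$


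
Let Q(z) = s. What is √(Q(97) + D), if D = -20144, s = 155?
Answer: 3*I*√2221 ≈ 141.38*I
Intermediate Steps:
Q(z) = 155
√(Q(97) + D) = √(155 - 20144) = √(-19989) = 3*I*√2221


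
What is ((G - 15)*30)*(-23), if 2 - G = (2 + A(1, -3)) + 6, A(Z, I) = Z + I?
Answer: 13110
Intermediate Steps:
A(Z, I) = I + Z
G = -4 (G = 2 - ((2 + (-3 + 1)) + 6) = 2 - ((2 - 2) + 6) = 2 - (0 + 6) = 2 - 1*6 = 2 - 6 = -4)
((G - 15)*30)*(-23) = ((-4 - 15)*30)*(-23) = -19*30*(-23) = -570*(-23) = 13110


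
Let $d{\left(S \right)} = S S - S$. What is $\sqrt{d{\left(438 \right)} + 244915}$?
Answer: $\sqrt{436321} \approx 660.55$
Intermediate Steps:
$d{\left(S \right)} = S^{2} - S$
$\sqrt{d{\left(438 \right)} + 244915} = \sqrt{438 \left(-1 + 438\right) + 244915} = \sqrt{438 \cdot 437 + 244915} = \sqrt{191406 + 244915} = \sqrt{436321}$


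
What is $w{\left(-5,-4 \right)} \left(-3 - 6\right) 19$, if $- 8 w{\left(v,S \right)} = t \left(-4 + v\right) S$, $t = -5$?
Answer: $- \frac{7695}{2} \approx -3847.5$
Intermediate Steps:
$w{\left(v,S \right)} = - \frac{S \left(20 - 5 v\right)}{8}$ ($w{\left(v,S \right)} = - \frac{- 5 \left(-4 + v\right) S}{8} = - \frac{\left(20 - 5 v\right) S}{8} = - \frac{S \left(20 - 5 v\right)}{8}$)
$w{\left(-5,-4 \right)} \left(-3 - 6\right) 19 = \frac{5}{8} \left(-4\right) \left(-4 - 5\right) \left(-3 - 6\right) 19 = \frac{5}{8} \left(-4\right) \left(-9\right) \left(-3 - 6\right) 19 = \frac{45}{2} \left(-9\right) 19 = \left(- \frac{405}{2}\right) 19 = - \frac{7695}{2}$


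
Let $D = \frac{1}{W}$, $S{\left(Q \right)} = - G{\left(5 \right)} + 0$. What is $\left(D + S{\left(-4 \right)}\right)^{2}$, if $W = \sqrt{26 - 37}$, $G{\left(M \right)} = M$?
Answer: $\frac{\left(55 + i \sqrt{11}\right)^{2}}{121} \approx 24.909 + 3.0151 i$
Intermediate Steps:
$W = i \sqrt{11}$ ($W = \sqrt{26 - 37} = \sqrt{-11} = i \sqrt{11} \approx 3.3166 i$)
$S{\left(Q \right)} = -5$ ($S{\left(Q \right)} = \left(-1\right) 5 + 0 = -5 + 0 = -5$)
$D = - \frac{i \sqrt{11}}{11}$ ($D = \frac{1}{i \sqrt{11}} = - \frac{i \sqrt{11}}{11} \approx - 0.30151 i$)
$\left(D + S{\left(-4 \right)}\right)^{2} = \left(- \frac{i \sqrt{11}}{11} - 5\right)^{2} = \left(-5 - \frac{i \sqrt{11}}{11}\right)^{2}$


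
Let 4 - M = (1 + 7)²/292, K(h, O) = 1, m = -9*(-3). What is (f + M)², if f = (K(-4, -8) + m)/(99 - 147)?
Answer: 7845601/767376 ≈ 10.224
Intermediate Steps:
m = 27
f = -7/12 (f = (1 + 27)/(99 - 147) = 28/(-48) = 28*(-1/48) = -7/12 ≈ -0.58333)
M = 276/73 (M = 4 - (1 + 7)²/292 = 4 - 8²/292 = 4 - 64/292 = 4 - 1*16/73 = 4 - 16/73 = 276/73 ≈ 3.7808)
(f + M)² = (-7/12 + 276/73)² = (2801/876)² = 7845601/767376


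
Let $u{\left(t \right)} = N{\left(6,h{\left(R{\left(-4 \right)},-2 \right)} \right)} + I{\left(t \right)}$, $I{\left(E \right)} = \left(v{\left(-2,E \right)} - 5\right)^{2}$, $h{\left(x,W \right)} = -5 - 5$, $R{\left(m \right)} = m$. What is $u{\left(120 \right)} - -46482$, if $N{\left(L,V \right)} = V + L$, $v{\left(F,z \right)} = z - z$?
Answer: $46503$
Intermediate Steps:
$v{\left(F,z \right)} = 0$
$h{\left(x,W \right)} = -10$
$N{\left(L,V \right)} = L + V$
$I{\left(E \right)} = 25$ ($I{\left(E \right)} = \left(0 - 5\right)^{2} = \left(-5\right)^{2} = 25$)
$u{\left(t \right)} = 21$ ($u{\left(t \right)} = \left(6 - 10\right) + 25 = -4 + 25 = 21$)
$u{\left(120 \right)} - -46482 = 21 - -46482 = 21 + 46482 = 46503$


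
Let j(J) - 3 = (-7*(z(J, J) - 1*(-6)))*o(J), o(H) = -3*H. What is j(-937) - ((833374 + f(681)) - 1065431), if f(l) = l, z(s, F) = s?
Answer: 18550666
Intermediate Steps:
j(J) = 3 - 3*J*(-42 - 7*J) (j(J) = 3 + (-7*(J - 1*(-6)))*(-3*J) = 3 + (-7*(J + 6))*(-3*J) = 3 + (-7*(6 + J))*(-3*J) = 3 + (-42 - 7*J)*(-3*J) = 3 - 3*J*(-42 - 7*J))
j(-937) - ((833374 + f(681)) - 1065431) = (3 + 21*(-937)² + 126*(-937)) - ((833374 + 681) - 1065431) = (3 + 21*877969 - 118062) - (834055 - 1065431) = (3 + 18437349 - 118062) - 1*(-231376) = 18319290 + 231376 = 18550666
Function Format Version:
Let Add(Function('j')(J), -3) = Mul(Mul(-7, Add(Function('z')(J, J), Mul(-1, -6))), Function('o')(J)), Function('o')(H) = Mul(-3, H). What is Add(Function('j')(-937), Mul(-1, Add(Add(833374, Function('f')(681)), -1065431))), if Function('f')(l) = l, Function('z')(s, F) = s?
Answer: 18550666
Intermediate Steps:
Function('j')(J) = Add(3, Mul(-3, J, Add(-42, Mul(-7, J)))) (Function('j')(J) = Add(3, Mul(Mul(-7, Add(J, Mul(-1, -6))), Mul(-3, J))) = Add(3, Mul(Mul(-7, Add(J, 6)), Mul(-3, J))) = Add(3, Mul(Mul(-7, Add(6, J)), Mul(-3, J))) = Add(3, Mul(Add(-42, Mul(-7, J)), Mul(-3, J))) = Add(3, Mul(-3, J, Add(-42, Mul(-7, J)))))
Add(Function('j')(-937), Mul(-1, Add(Add(833374, Function('f')(681)), -1065431))) = Add(Add(3, Mul(21, Pow(-937, 2)), Mul(126, -937)), Mul(-1, Add(Add(833374, 681), -1065431))) = Add(Add(3, Mul(21, 877969), -118062), Mul(-1, Add(834055, -1065431))) = Add(Add(3, 18437349, -118062), Mul(-1, -231376)) = Add(18319290, 231376) = 18550666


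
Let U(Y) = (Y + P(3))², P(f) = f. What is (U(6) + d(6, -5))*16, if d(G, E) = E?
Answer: 1216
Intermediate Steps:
U(Y) = (3 + Y)² (U(Y) = (Y + 3)² = (3 + Y)²)
(U(6) + d(6, -5))*16 = ((3 + 6)² - 5)*16 = (9² - 5)*16 = (81 - 5)*16 = 76*16 = 1216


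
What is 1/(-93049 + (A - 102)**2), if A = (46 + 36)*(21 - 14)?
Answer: 1/129735 ≈ 7.7080e-6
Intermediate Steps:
A = 574 (A = 82*7 = 574)
1/(-93049 + (A - 102)**2) = 1/(-93049 + (574 - 102)**2) = 1/(-93049 + 472**2) = 1/(-93049 + 222784) = 1/129735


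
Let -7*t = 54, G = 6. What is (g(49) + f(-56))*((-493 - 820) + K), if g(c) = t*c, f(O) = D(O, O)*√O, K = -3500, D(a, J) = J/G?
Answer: 1819314 + 269528*I*√14/3 ≈ 1.8193e+6 + 3.3616e+5*I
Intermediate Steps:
D(a, J) = J/6
f(O) = O^(3/2)/6 (f(O) = (O/6)*√O = O^(3/2)/6)
t = -54/7 (t = -⅐*54 = -54/7 ≈ -7.7143)
g(c) = -54*c/7
(g(49) + f(-56))*((-493 - 820) + K) = (-54/7*49 + (-56)^(3/2)/6)*((-493 - 820) - 3500) = (-378 + (-112*I*√14)/6)*(-1313 - 3500) = (-378 - 56*I*√14/3)*(-4813) = 1819314 + 269528*I*√14/3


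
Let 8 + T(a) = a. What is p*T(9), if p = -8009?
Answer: -8009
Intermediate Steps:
T(a) = -8 + a
p*T(9) = -8009*(-8 + 9) = -8009*1 = -8009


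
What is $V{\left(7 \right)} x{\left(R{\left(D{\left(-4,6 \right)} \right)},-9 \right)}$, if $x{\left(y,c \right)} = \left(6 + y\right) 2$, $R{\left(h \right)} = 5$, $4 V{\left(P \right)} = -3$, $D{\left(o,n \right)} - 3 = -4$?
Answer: $- \frac{33}{2} \approx -16.5$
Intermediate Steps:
$D{\left(o,n \right)} = -1$ ($D{\left(o,n \right)} = 3 - 4 = -1$)
$V{\left(P \right)} = - \frac{3}{4}$ ($V{\left(P \right)} = \frac{1}{4} \left(-3\right) = - \frac{3}{4}$)
$x{\left(y,c \right)} = 12 + 2 y$
$V{\left(7 \right)} x{\left(R{\left(D{\left(-4,6 \right)} \right)},-9 \right)} = - \frac{3 \left(12 + 2 \cdot 5\right)}{4} = - \frac{3 \left(12 + 10\right)}{4} = \left(- \frac{3}{4}\right) 22 = - \frac{33}{2}$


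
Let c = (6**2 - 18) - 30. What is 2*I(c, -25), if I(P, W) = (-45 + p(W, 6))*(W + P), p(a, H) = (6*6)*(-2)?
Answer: 8658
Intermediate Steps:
p(a, H) = -72 (p(a, H) = 36*(-2) = -72)
c = -12 (c = (36 - 18) - 30 = 18 - 30 = -12)
I(P, W) = -117*P - 117*W (I(P, W) = (-45 - 72)*(W + P) = -117*(P + W) = -117*P - 117*W)
2*I(c, -25) = 2*(-117*(-12) - 117*(-25)) = 2*(1404 + 2925) = 2*4329 = 8658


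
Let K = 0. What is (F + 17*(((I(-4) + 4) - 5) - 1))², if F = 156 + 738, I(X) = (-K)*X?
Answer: 739600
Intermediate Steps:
I(X) = 0 (I(X) = (-1*0)*X = 0*X = 0)
F = 894
(F + 17*(((I(-4) + 4) - 5) - 1))² = (894 + 17*(((0 + 4) - 5) - 1))² = (894 + 17*((4 - 5) - 1))² = (894 + 17*(-1 - 1))² = (894 + 17*(-2))² = (894 - 34)² = 860² = 739600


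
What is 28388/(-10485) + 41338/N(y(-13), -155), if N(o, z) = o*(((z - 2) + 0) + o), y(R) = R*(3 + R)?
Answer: -5923009/408915 ≈ -14.485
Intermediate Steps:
N(o, z) = o*(-2 + o + z) (N(o, z) = o*(((-2 + z) + 0) + o) = o*((-2 + z) + o) = o*(-2 + o + z))
28388/(-10485) + 41338/N(y(-13), -155) = 28388/(-10485) + 41338/(((-13*(3 - 13))*(-2 - 13*(3 - 13) - 155))) = 28388*(-1/10485) + 41338/(((-13*(-10))*(-2 - 13*(-10) - 155))) = -28388/10485 + 41338/((130*(-2 + 130 - 155))) = -28388/10485 + 41338/((130*(-27))) = -28388/10485 + 41338/(-3510) = -28388/10485 + 41338*(-1/3510) = -28388/10485 - 20669/1755 = -5923009/408915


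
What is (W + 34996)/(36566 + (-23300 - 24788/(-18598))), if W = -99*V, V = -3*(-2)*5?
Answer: 148904887/61686464 ≈ 2.4139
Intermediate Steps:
V = 30 (V = 6*5 = 30)
W = -2970 (W = -99*30 = -2970)
(W + 34996)/(36566 + (-23300 - 24788/(-18598))) = (-2970 + 34996)/(36566 + (-23300 - 24788/(-18598))) = 32026/(36566 + (-23300 - 24788*(-1/18598))) = 32026/(36566 + (-23300 + 12394/9299)) = 32026/(36566 - 216654306/9299) = 32026/(123372928/9299) = 32026*(9299/123372928) = 148904887/61686464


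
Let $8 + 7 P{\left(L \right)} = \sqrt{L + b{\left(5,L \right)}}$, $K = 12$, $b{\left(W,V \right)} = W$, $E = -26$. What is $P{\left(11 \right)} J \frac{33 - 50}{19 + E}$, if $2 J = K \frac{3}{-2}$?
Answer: $\frac{612}{49} \approx 12.49$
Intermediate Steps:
$J = -9$ ($J = \frac{12 \frac{3}{-2}}{2} = \frac{12 \cdot 3 \left(- \frac{1}{2}\right)}{2} = \frac{12 \left(- \frac{3}{2}\right)}{2} = \frac{1}{2} \left(-18\right) = -9$)
$P{\left(L \right)} = - \frac{8}{7} + \frac{\sqrt{5 + L}}{7}$ ($P{\left(L \right)} = - \frac{8}{7} + \frac{\sqrt{L + 5}}{7} = - \frac{8}{7} + \frac{\sqrt{5 + L}}{7}$)
$P{\left(11 \right)} J \frac{33 - 50}{19 + E} = \left(- \frac{8}{7} + \frac{\sqrt{5 + 11}}{7}\right) \left(-9\right) \frac{33 - 50}{19 - 26} = \left(- \frac{8}{7} + \frac{\sqrt{16}}{7}\right) \left(-9\right) \left(- \frac{17}{-7}\right) = \left(- \frac{8}{7} + \frac{1}{7} \cdot 4\right) \left(-9\right) \left(\left(-17\right) \left(- \frac{1}{7}\right)\right) = \left(- \frac{8}{7} + \frac{4}{7}\right) \left(-9\right) \frac{17}{7} = \left(- \frac{4}{7}\right) \left(-9\right) \frac{17}{7} = \frac{36}{7} \cdot \frac{17}{7} = \frac{612}{49}$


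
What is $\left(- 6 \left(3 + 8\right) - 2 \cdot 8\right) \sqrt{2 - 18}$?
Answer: $- 328 i \approx - 328.0 i$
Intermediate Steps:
$\left(- 6 \left(3 + 8\right) - 2 \cdot 8\right) \sqrt{2 - 18} = \left(\left(-6\right) 11 - 16\right) \sqrt{-16} = \left(-66 - 16\right) 4 i = - 82 \cdot 4 i = - 328 i$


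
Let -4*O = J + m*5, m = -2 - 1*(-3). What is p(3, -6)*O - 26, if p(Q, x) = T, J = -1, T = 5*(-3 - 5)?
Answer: 14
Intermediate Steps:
T = -40 (T = 5*(-8) = -40)
m = 1 (m = -2 + 3 = 1)
p(Q, x) = -40
O = -1 (O = -(-1 + 1*5)/4 = -(-1 + 5)/4 = -¼*4 = -1)
p(3, -6)*O - 26 = -40*(-1) - 26 = 40 - 26 = 14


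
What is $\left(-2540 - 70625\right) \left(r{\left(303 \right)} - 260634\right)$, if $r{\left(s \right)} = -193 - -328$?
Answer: $19059409335$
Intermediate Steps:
$r{\left(s \right)} = 135$ ($r{\left(s \right)} = -193 + 328 = 135$)
$\left(-2540 - 70625\right) \left(r{\left(303 \right)} - 260634\right) = \left(-2540 - 70625\right) \left(135 - 260634\right) = \left(-73165\right) \left(-260499\right) = 19059409335$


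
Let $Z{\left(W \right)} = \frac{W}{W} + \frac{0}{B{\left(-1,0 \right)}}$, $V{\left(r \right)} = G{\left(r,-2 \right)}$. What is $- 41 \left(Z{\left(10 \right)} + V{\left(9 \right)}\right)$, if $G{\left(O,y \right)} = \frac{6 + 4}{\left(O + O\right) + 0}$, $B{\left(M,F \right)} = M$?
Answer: $- \frac{574}{9} \approx -63.778$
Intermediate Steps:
$G{\left(O,y \right)} = \frac{5}{O}$ ($G{\left(O,y \right)} = \frac{10}{2 O + 0} = \frac{10}{2 O} = 10 \frac{1}{2 O} = \frac{5}{O}$)
$V{\left(r \right)} = \frac{5}{r}$
$Z{\left(W \right)} = 1$ ($Z{\left(W \right)} = \frac{W}{W} + \frac{0}{-1} = 1 + 0 \left(-1\right) = 1 + 0 = 1$)
$- 41 \left(Z{\left(10 \right)} + V{\left(9 \right)}\right) = - 41 \left(1 + \frac{5}{9}\right) = \left(-41\right) \frac{14}{9} = - \frac{574}{9}$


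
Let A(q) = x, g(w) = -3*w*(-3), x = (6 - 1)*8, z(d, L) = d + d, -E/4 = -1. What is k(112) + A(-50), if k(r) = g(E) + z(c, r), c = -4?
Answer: 68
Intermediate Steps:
E = 4 (E = -4*(-1) = 4)
z(d, L) = 2*d
x = 40 (x = 5*8 = 40)
g(w) = 9*w
A(q) = 40
k(r) = 28 (k(r) = 9*4 + 2*(-4) = 36 - 8 = 28)
k(112) + A(-50) = 28 + 40 = 68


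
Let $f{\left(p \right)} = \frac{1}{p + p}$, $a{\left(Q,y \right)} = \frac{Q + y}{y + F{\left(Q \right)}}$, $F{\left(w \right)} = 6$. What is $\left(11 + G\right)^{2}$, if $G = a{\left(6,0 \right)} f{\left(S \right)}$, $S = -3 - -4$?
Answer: $\frac{529}{4} \approx 132.25$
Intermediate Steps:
$S = 1$ ($S = -3 + 4 = 1$)
$a{\left(Q,y \right)} = \frac{Q + y}{6 + y}$ ($a{\left(Q,y \right)} = \frac{Q + y}{y + 6} = \frac{Q + y}{6 + y}$)
$f{\left(p \right)} = \frac{1}{2 p}$
$G = \frac{1}{2}$ ($G = \frac{6 + 0}{6 + 0} \frac{1}{2 \cdot 1} = \frac{1}{6} \cdot 6 \cdot \frac{1}{2} \cdot 1 = \frac{1}{6} \cdot 6 \cdot \frac{1}{2} = 1 \cdot \frac{1}{2} = \frac{1}{2} \approx 0.5$)
$\left(11 + G\right)^{2} = \left(11 + \frac{1}{2}\right)^{2} = \left(\frac{23}{2}\right)^{2} = \frac{529}{4}$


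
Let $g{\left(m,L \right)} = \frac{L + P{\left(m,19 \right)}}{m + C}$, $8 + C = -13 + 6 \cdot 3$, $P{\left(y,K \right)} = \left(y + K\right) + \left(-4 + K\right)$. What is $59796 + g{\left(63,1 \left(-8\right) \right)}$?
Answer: $\frac{3587849}{60} \approx 59798.0$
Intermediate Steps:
$P{\left(y,K \right)} = -4 + y + 2 K$ ($P{\left(y,K \right)} = \left(K + y\right) + \left(-4 + K\right) = -4 + y + 2 K$)
$C = -3$ ($C = -8 + \left(-13 + 6 \cdot 3\right) = -8 + \left(-13 + 18\right) = -8 + 5 = -3$)
$g{\left(m,L \right)} = \frac{34 + L + m}{-3 + m}$ ($g{\left(m,L \right)} = \frac{L + \left(-4 + m + 2 \cdot 19\right)}{m - 3} = \frac{L + \left(-4 + m + 38\right)}{-3 + m} = \frac{L + \left(34 + m\right)}{-3 + m} = \frac{34 + L + m}{-3 + m}$)
$59796 + g{\left(63,1 \left(-8\right) \right)} = 59796 + \frac{34 + 1 \left(-8\right) + 63}{-3 + 63} = 59796 + \frac{34 - 8 + 63}{60} = 59796 + \frac{1}{60} \cdot 89 = 59796 + \frac{89}{60} = \frac{3587849}{60}$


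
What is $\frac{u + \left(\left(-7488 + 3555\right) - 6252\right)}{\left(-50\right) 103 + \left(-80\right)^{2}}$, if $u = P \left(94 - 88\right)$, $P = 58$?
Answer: $- \frac{9837}{1250} \approx -7.8696$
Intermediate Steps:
$u = 348$ ($u = 58 \left(94 - 88\right) = 58 \cdot 6 = 348$)
$\frac{u + \left(\left(-7488 + 3555\right) - 6252\right)}{\left(-50\right) 103 + \left(-80\right)^{2}} = \frac{348 + \left(\left(-7488 + 3555\right) - 6252\right)}{\left(-50\right) 103 + \left(-80\right)^{2}} = \frac{348 - 10185}{-5150 + 6400} = \frac{348 - 10185}{1250} = \left(-9837\right) \frac{1}{1250} = - \frac{9837}{1250}$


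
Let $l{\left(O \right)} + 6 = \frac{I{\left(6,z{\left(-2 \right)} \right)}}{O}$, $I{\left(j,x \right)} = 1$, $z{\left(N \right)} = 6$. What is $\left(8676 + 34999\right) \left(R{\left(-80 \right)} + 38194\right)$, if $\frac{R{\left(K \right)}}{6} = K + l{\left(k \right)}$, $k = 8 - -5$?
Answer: $\frac{21392888500}{13} \approx 1.6456 \cdot 10^{9}$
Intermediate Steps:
$k = 13$ ($k = 8 + 5 = 13$)
$l{\left(O \right)} = -6 + \frac{1}{O}$ ($l{\left(O \right)} = -6 + 1 \frac{1}{O} = -6 + \frac{1}{O}$)
$R{\left(K \right)} = - \frac{462}{13} + 6 K$ ($R{\left(K \right)} = 6 \left(K - \left(6 - \frac{1}{13}\right)\right) = 6 \left(K + \left(-6 + \frac{1}{13}\right)\right) = 6 \left(K - \frac{77}{13}\right) = 6 \left(- \frac{77}{13} + K\right) = - \frac{462}{13} + 6 K$)
$\left(8676 + 34999\right) \left(R{\left(-80 \right)} + 38194\right) = \left(8676 + 34999\right) \left(\left(- \frac{462}{13} + 6 \left(-80\right)\right) + 38194\right) = 43675 \left(\left(- \frac{462}{13} - 480\right) + 38194\right) = 43675 \left(- \frac{6702}{13} + 38194\right) = 43675 \cdot \frac{489820}{13} = \frac{21392888500}{13}$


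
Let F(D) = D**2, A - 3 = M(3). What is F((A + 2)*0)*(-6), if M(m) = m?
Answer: 0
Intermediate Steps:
A = 6 (A = 3 + 3 = 6)
F((A + 2)*0)*(-6) = ((6 + 2)*0)**2*(-6) = (8*0)**2*(-6) = 0**2*(-6) = 0*(-6) = 0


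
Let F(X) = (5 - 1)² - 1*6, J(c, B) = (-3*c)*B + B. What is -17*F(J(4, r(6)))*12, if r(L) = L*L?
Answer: -2040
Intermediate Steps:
r(L) = L²
J(c, B) = B - 3*B*c (J(c, B) = -3*B*c + B = B - 3*B*c)
F(X) = 10 (F(X) = 4² - 6 = 16 - 6 = 10)
-17*F(J(4, r(6)))*12 = -17*10*12 = -170*12 = -2040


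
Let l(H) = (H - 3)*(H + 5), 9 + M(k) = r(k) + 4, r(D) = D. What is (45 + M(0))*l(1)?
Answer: -480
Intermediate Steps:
M(k) = -5 + k (M(k) = -9 + (k + 4) = -9 + (4 + k) = -5 + k)
l(H) = (-3 + H)*(5 + H)
(45 + M(0))*l(1) = (45 + (-5 + 0))*(-15 + 1**2 + 2*1) = (45 - 5)*(-15 + 1 + 2) = 40*(-12) = -480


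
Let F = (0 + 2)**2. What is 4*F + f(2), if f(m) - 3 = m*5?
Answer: 29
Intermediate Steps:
f(m) = 3 + 5*m (f(m) = 3 + m*5 = 3 + 5*m)
F = 4 (F = 2**2 = 4)
4*F + f(2) = 4*4 + (3 + 5*2) = 16 + (3 + 10) = 16 + 13 = 29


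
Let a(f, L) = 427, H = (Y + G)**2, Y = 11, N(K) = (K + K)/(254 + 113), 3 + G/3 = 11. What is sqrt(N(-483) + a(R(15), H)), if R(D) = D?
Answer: sqrt(57157681)/367 ≈ 20.600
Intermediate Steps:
G = 24 (G = -9 + 3*11 = -9 + 33 = 24)
N(K) = 2*K/367 (N(K) = (2*K)/367 = (2*K)*(1/367) = 2*K/367)
H = 1225 (H = (11 + 24)**2 = 35**2 = 1225)
sqrt(N(-483) + a(R(15), H)) = sqrt((2/367)*(-483) + 427) = sqrt(-966/367 + 427) = sqrt(155743/367) = sqrt(57157681)/367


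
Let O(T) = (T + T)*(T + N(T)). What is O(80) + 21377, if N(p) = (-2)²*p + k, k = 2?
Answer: 85697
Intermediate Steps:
N(p) = 2 + 4*p (N(p) = (-2)²*p + 2 = 4*p + 2 = 2 + 4*p)
O(T) = 2*T*(2 + 5*T) (O(T) = (T + T)*(T + (2 + 4*T)) = (2*T)*(2 + 5*T) = 2*T*(2 + 5*T))
O(80) + 21377 = 2*80*(2 + 5*80) + 21377 = 2*80*(2 + 400) + 21377 = 2*80*402 + 21377 = 64320 + 21377 = 85697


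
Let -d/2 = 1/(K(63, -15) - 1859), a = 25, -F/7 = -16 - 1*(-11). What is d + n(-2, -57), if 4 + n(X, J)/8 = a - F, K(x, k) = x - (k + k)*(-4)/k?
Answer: -100127/894 ≈ -112.00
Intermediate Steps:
F = 35 (F = -7*(-16 - 1*(-11)) = -7*(-16 + 11) = -7*(-5) = 35)
K(x, k) = 8 + x (K(x, k) = x - (2*k)*(-4)/k = x - (-8*k)/k = x - 1*(-8) = x + 8 = 8 + x)
n(X, J) = -112 (n(X, J) = -32 + 8*(25 - 1*35) = -32 + 8*(25 - 35) = -32 + 8*(-10) = -32 - 80 = -112)
d = 1/894 (d = -2/((8 + 63) - 1859) = -2/(71 - 1859) = -2/(-1788) = -2*(-1/1788) = 1/894 ≈ 0.0011186)
d + n(-2, -57) = 1/894 - 112 = -100127/894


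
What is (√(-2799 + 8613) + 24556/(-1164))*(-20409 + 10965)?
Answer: 19325572/97 - 28332*√646 ≈ -5.2087e+5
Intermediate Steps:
(√(-2799 + 8613) + 24556/(-1164))*(-20409 + 10965) = (√5814 + 24556*(-1/1164))*(-9444) = (3*√646 - 6139/291)*(-9444) = (-6139/291 + 3*√646)*(-9444) = 19325572/97 - 28332*√646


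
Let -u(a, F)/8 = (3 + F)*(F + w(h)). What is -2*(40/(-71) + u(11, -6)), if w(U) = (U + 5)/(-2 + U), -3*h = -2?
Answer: 35012/71 ≈ 493.13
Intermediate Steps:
h = ⅔ (h = -⅓*(-2) = ⅔ ≈ 0.66667)
w(U) = (5 + U)/(-2 + U)
u(a, F) = -8*(3 + F)*(-17/4 + F) (u(a, F) = -8*(3 + F)*(F + (5 + ⅔)/(-2 + ⅔)) = -8*(3 + F)*(F + (17/3)/(-4/3)) = -8*(3 + F)*(F - ¾*17/3) = -8*(3 + F)*(F - 17/4) = -8*(3 + F)*(-17/4 + F))
-2*(40/(-71) + u(11, -6)) = -2*(40/(-71) + (102 - 8*(-6)² + 10*(-6))) = -2*(40*(-1/71) + (102 - 8*36 - 60)) = -2*(-40/71 + (102 - 288 - 60)) = -2*(-40/71 - 246) = -2*(-17506/71) = 35012/71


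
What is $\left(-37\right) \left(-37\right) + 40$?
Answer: $1409$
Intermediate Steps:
$\left(-37\right) \left(-37\right) + 40 = 1369 + 40 = 1409$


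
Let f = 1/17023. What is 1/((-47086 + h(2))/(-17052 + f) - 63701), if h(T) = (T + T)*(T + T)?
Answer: -58055239/3698016525017 ≈ -1.5699e-5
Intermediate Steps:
f = 1/17023 ≈ 5.8744e-5
h(T) = 4*T² (h(T) = (2*T)*(2*T) = 4*T²)
1/((-47086 + h(2))/(-17052 + f) - 63701) = 1/((-47086 + 4*2²)/(-17052 + 1/17023) - 63701) = 1/((-47086 + 4*4)/(-290276195/17023) - 63701) = 1/((-47086 + 16)*(-17023/290276195) - 63701) = 1/(-47070*(-17023/290276195) - 63701) = 1/(160254522/58055239 - 63701) = 1/(-3698016525017/58055239) = -58055239/3698016525017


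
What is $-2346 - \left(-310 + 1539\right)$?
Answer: $-3575$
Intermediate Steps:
$-2346 - \left(-310 + 1539\right) = -2346 - 1229 = -3575$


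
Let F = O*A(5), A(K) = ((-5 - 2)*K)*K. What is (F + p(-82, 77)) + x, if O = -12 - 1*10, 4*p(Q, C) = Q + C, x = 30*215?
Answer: 41195/4 ≈ 10299.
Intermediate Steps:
x = 6450
p(Q, C) = C/4 + Q/4 (p(Q, C) = (Q + C)/4 = (C + Q)/4 = C/4 + Q/4)
A(K) = -7*K² (A(K) = (-7*K)*K = -7*K²)
O = -22 (O = -12 - 10 = -22)
F = 3850 (F = -(-154)*5² = -(-154)*25 = -22*(-175) = 3850)
(F + p(-82, 77)) + x = (3850 + ((¼)*77 + (¼)*(-82))) + 6450 = (3850 + (77/4 - 41/2)) + 6450 = (3850 - 5/4) + 6450 = 15395/4 + 6450 = 41195/4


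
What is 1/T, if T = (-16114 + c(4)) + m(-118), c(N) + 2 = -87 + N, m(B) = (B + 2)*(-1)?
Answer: -1/16083 ≈ -6.2177e-5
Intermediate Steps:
m(B) = -2 - B (m(B) = (2 + B)*(-1) = -2 - B)
c(N) = -89 + N (c(N) = -2 + (-87 + N) = -89 + N)
T = -16083 (T = (-16114 + (-89 + 4)) + (-2 - 1*(-118)) = (-16114 - 85) + (-2 + 118) = -16199 + 116 = -16083)
1/T = 1/(-16083) = -1/16083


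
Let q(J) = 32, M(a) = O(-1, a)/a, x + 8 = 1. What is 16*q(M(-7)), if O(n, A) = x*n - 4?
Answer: 512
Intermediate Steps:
x = -7 (x = -8 + 1 = -7)
O(n, A) = -4 - 7*n (O(n, A) = -7*n - 4 = -4 - 7*n)
M(a) = 3/a (M(a) = (-4 - 7*(-1))/a = (-4 + 7)/a = 3/a)
16*q(M(-7)) = 16*32 = 512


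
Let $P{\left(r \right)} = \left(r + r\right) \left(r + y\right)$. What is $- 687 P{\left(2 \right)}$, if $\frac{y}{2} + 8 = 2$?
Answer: $27480$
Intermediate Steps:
$y = -12$ ($y = -16 + 2 \cdot 2 = -16 + 4 = -12$)
$P{\left(r \right)} = 2 r \left(-12 + r\right)$ ($P{\left(r \right)} = \left(r + r\right) \left(r - 12\right) = 2 r \left(-12 + r\right)$)
$- 687 P{\left(2 \right)} = - 687 \cdot 2 \cdot 2 \left(-12 + 2\right) = - 687 \cdot 2 \cdot 2 \left(-10\right) = \left(-687\right) \left(-40\right) = 27480$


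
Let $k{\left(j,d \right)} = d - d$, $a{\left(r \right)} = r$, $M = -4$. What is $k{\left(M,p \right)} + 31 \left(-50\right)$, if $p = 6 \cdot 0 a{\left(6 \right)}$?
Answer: $-1550$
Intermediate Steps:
$p = 0$ ($p = 6 \cdot 0 \cdot 6 = 0 \cdot 6 = 0$)
$k{\left(j,d \right)} = 0$
$k{\left(M,p \right)} + 31 \left(-50\right) = 0 + 31 \left(-50\right) = 0 - 1550 = -1550$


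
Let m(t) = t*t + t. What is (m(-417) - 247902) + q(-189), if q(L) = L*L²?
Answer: -6825699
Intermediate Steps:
m(t) = t + t² (m(t) = t² + t = t + t²)
q(L) = L³
(m(-417) - 247902) + q(-189) = (-417*(1 - 417) - 247902) + (-189)³ = (-417*(-416) - 247902) - 6751269 = (173472 - 247902) - 6751269 = -74430 - 6751269 = -6825699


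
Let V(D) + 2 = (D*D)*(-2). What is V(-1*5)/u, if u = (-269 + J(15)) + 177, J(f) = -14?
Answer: 26/53 ≈ 0.49057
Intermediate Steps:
u = -106 (u = (-269 - 14) + 177 = -283 + 177 = -106)
V(D) = -2 - 2*D² (V(D) = -2 + (D*D)*(-2) = -2 + D²*(-2) = -2 - 2*D²)
V(-1*5)/u = (-2 - 2*(-1*5)²)/(-106) = (-2 - 2*(-5)²)*(-1/106) = (-2 - 2*25)*(-1/106) = (-2 - 50)*(-1/106) = -52*(-1/106) = 26/53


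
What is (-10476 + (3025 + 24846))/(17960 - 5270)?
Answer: 3479/2538 ≈ 1.3708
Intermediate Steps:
(-10476 + (3025 + 24846))/(17960 - 5270) = (-10476 + 27871)/12690 = 17395*(1/12690) = 3479/2538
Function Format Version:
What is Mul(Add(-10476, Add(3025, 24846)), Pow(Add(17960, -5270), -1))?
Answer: Rational(3479, 2538) ≈ 1.3708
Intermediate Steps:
Mul(Add(-10476, Add(3025, 24846)), Pow(Add(17960, -5270), -1)) = Mul(Add(-10476, 27871), Pow(12690, -1)) = Mul(17395, Rational(1, 12690)) = Rational(3479, 2538)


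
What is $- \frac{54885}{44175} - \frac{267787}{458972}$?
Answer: $- \frac{2468011263}{1351672540} \approx -1.8259$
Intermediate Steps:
$- \frac{54885}{44175} - \frac{267787}{458972} = \left(-54885\right) \frac{1}{44175} - \frac{267787}{458972} = - \frac{3659}{2945} - \frac{267787}{458972} = - \frac{2468011263}{1351672540}$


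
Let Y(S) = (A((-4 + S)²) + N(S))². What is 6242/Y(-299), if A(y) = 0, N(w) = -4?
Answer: 3121/8 ≈ 390.13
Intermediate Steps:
Y(S) = 16 (Y(S) = (0 - 4)² = (-4)² = 16)
6242/Y(-299) = 6242/16 = 6242*(1/16) = 3121/8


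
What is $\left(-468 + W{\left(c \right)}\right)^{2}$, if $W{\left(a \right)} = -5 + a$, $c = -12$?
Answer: $235225$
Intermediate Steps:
$\left(-468 + W{\left(c \right)}\right)^{2} = \left(-468 - 17\right)^{2} = \left(-485\right)^{2} = 235225$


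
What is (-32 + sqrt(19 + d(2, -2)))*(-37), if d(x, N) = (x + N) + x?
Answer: 1184 - 37*sqrt(21) ≈ 1014.4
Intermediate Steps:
d(x, N) = N + 2*x (d(x, N) = (N + x) + x = N + 2*x)
(-32 + sqrt(19 + d(2, -2)))*(-37) = (-32 + sqrt(19 + (-2 + 2*2)))*(-37) = (-32 + sqrt(19 + (-2 + 4)))*(-37) = (-32 + sqrt(19 + 2))*(-37) = (-32 + sqrt(21))*(-37) = 1184 - 37*sqrt(21)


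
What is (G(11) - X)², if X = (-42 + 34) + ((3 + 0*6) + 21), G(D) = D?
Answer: 25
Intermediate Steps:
X = 16 (X = -8 + ((3 + 0) + 21) = -8 + (3 + 21) = -8 + 24 = 16)
(G(11) - X)² = (11 - 1*16)² = (11 - 16)² = (-5)² = 25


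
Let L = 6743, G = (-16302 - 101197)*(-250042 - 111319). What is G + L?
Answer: 42459562882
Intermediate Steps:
G = 42459556139 (G = -117499*(-361361) = 42459556139)
G + L = 42459556139 + 6743 = 42459562882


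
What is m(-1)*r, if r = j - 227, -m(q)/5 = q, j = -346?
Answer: -2865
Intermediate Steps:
m(q) = -5*q
r = -573 (r = -346 - 227 = -573)
m(-1)*r = -5*(-1)*(-573) = 5*(-573) = -2865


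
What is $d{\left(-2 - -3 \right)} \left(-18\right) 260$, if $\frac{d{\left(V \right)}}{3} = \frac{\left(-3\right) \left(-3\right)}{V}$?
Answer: $-126360$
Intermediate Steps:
$d{\left(V \right)} = \frac{27}{V}$ ($d{\left(V \right)} = 3 \frac{\left(-3\right) \left(-3\right)}{V} = 3 \frac{9}{V} = \frac{27}{V}$)
$d{\left(-2 - -3 \right)} \left(-18\right) 260 = \frac{27}{-2 - -3} \left(-18\right) 260 = \frac{27}{-2 + 3} \left(-18\right) 260 = \frac{27}{1} \left(-18\right) 260 = 27 \cdot 1 \left(-18\right) 260 = 27 \left(-18\right) 260 = \left(-486\right) 260 = -126360$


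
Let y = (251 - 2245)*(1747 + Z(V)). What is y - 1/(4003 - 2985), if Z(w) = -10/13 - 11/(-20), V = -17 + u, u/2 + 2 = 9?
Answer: -115237730082/33085 ≈ -3.4831e+6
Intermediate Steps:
u = 14 (u = -4 + 2*9 = -4 + 18 = 14)
V = -3 (V = -17 + 14 = -3)
Z(w) = -57/260 (Z(w) = -10*1/13 - 11*(-1/20) = -10/13 + 11/20 = -57/260)
y = -452800511/130 (y = (251 - 2245)*(1747 - 57/260) = -1994*454163/260 = -452800511/130 ≈ -3.4831e+6)
y - 1/(4003 - 2985) = -452800511/130 - 1/(4003 - 2985) = -452800511/130 - 1/1018 = -115237730082/33085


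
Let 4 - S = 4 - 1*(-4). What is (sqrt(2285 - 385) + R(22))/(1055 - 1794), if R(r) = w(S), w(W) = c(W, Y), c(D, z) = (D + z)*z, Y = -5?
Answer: -45/739 - 10*sqrt(19)/739 ≈ -0.11988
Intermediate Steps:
S = -4 (S = 4 - (4 - 1*(-4)) = 4 - (4 + 4) = 4 - 1*8 = 4 - 8 = -4)
c(D, z) = z*(D + z)
w(W) = 25 - 5*W (w(W) = -5*(W - 5) = -5*(-5 + W) = 25 - 5*W)
R(r) = 45 (R(r) = 25 - 5*(-4) = 25 + 20 = 45)
(sqrt(2285 - 385) + R(22))/(1055 - 1794) = (sqrt(2285 - 385) + 45)/(1055 - 1794) = (sqrt(1900) + 45)/(-739) = (10*sqrt(19) + 45)*(-1/739) = (45 + 10*sqrt(19))*(-1/739) = -45/739 - 10*sqrt(19)/739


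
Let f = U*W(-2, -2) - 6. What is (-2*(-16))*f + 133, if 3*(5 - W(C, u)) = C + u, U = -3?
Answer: -667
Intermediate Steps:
W(C, u) = 5 - C/3 - u/3 (W(C, u) = 5 - (C + u)/3 = 5 + (-C/3 - u/3) = 5 - C/3 - u/3)
f = -25 (f = -3*(5 - ⅓*(-2) - ⅓*(-2)) - 6 = -3*(5 + ⅔ + ⅔) - 6 = -3*19/3 - 6 = -19 - 6 = -25)
(-2*(-16))*f + 133 = -2*(-16)*(-25) + 133 = 32*(-25) + 133 = -800 + 133 = -667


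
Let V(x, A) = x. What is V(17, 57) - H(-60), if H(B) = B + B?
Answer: 137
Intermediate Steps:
H(B) = 2*B
V(17, 57) - H(-60) = 17 - 2*(-60) = 17 - 1*(-120) = 17 + 120 = 137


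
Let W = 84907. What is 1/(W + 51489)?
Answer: 1/136396 ≈ 7.3316e-6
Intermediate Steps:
1/(W + 51489) = 1/(84907 + 51489) = 1/136396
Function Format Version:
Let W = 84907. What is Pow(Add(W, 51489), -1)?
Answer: Rational(1, 136396) ≈ 7.3316e-6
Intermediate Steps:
Pow(Add(W, 51489), -1) = Pow(Add(84907, 51489), -1) = Pow(136396, -1) = Rational(1, 136396)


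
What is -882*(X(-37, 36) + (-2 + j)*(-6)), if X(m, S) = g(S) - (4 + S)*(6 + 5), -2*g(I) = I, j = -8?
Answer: 351036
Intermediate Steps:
g(I) = -I/2
X(m, S) = -44 - 23*S/2 (X(m, S) = -S/2 - (4 + S)*(6 + 5) = -S/2 - (4 + S)*11 = -S/2 - (44 + 11*S) = -S/2 + (-44 - 11*S) = -44 - 23*S/2)
-882*(X(-37, 36) + (-2 + j)*(-6)) = -882*((-44 - 23/2*36) + (-2 - 8)*(-6)) = -882*((-44 - 414) - 10*(-6)) = -882*(-458 + 60) = -882*(-398) = 351036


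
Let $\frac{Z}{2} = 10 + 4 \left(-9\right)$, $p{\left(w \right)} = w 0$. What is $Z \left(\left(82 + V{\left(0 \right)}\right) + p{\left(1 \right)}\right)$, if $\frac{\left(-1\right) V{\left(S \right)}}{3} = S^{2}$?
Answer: $-4264$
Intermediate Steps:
$p{\left(w \right)} = 0$
$V{\left(S \right)} = - 3 S^{2}$
$Z = -52$ ($Z = 2 \left(10 + 4 \left(-9\right)\right) = 2 \left(10 - 36\right) = 2 \left(-26\right) = -52$)
$Z \left(\left(82 + V{\left(0 \right)}\right) + p{\left(1 \right)}\right) = - 52 \left(\left(82 - 3 \cdot 0^{2}\right) + 0\right) = - 52 \left(\left(82 - 0\right) + 0\right) = - 52 \left(\left(82 + 0\right) + 0\right) = - 52 \left(82 + 0\right) = \left(-52\right) 82 = -4264$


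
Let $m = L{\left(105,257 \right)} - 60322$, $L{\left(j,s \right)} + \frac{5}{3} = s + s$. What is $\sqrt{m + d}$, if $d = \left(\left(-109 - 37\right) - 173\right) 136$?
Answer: $\frac{i \sqrt{928743}}{3} \approx 321.24 i$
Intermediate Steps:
$L{\left(j,s \right)} = - \frac{5}{3} + 2 s$ ($L{\left(j,s \right)} = - \frac{5}{3} + \left(s + s\right) = - \frac{5}{3} + 2 s$)
$d = -43384$ ($d = \left(-146 - 173\right) 136 = \left(-319\right) 136 = -43384$)
$m = - \frac{179429}{3}$ ($m = \left(- \frac{5}{3} + 2 \cdot 257\right) - 60322 = \left(- \frac{5}{3} + 514\right) - 60322 = \frac{1537}{3} - 60322 = - \frac{179429}{3} \approx -59810.0$)
$\sqrt{m + d} = \sqrt{- \frac{179429}{3} - 43384} = \sqrt{- \frac{309581}{3}} = \frac{i \sqrt{928743}}{3}$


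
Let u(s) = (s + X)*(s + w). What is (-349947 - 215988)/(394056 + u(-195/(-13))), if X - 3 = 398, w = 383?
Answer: -565935/559624 ≈ -1.0113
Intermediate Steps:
X = 401 (X = 3 + 398 = 401)
u(s) = (383 + s)*(401 + s) (u(s) = (s + 401)*(s + 383) = (401 + s)*(383 + s) = (383 + s)*(401 + s))
(-349947 - 215988)/(394056 + u(-195/(-13))) = (-349947 - 215988)/(394056 + (153583 + (-195/(-13))² + 784*(-195/(-13)))) = -565935/(394056 + (153583 + (-195*(-1/13))² + 784*(-195*(-1/13)))) = -565935/(394056 + (153583 + 15² + 784*15)) = -565935/(394056 + (153583 + 225 + 11760)) = -565935/(394056 + 165568) = -565935/559624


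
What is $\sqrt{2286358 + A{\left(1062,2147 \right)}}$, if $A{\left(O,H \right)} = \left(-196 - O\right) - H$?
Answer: $\sqrt{2282953} \approx 1510.9$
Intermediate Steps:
$A{\left(O,H \right)} = -196 - H - O$
$\sqrt{2286358 + A{\left(1062,2147 \right)}} = \sqrt{2286358 - 3405} = \sqrt{2282953}$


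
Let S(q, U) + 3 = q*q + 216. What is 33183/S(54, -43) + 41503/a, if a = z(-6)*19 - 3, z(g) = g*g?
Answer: 50820170/710283 ≈ 71.549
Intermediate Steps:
z(g) = g²
S(q, U) = 213 + q² (S(q, U) = -3 + (q*q + 216) = -3 + (q² + 216) = -3 + (216 + q²) = 213 + q²)
a = 681 (a = (-6)²*19 - 3 = 36*19 - 3 = 684 - 3 = 681)
33183/S(54, -43) + 41503/a = 33183/(213 + 54²) + 41503/681 = 33183/(213 + 2916) + 41503*(1/681) = 33183/3129 + 41503/681 = 33183*(1/3129) + 41503/681 = 11061/1043 + 41503/681 = 50820170/710283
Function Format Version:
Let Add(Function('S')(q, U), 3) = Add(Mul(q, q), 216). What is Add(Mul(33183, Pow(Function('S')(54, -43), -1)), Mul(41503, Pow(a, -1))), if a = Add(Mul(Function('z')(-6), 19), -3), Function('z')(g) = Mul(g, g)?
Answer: Rational(50820170, 710283) ≈ 71.549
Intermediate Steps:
Function('z')(g) = Pow(g, 2)
Function('S')(q, U) = Add(213, Pow(q, 2)) (Function('S')(q, U) = Add(-3, Add(Mul(q, q), 216)) = Add(-3, Add(Pow(q, 2), 216)) = Add(-3, Add(216, Pow(q, 2))) = Add(213, Pow(q, 2)))
a = 681 (a = Add(Mul(Pow(-6, 2), 19), -3) = Add(Mul(36, 19), -3) = Add(684, -3) = 681)
Add(Mul(33183, Pow(Function('S')(54, -43), -1)), Mul(41503, Pow(a, -1))) = Add(Mul(33183, Pow(Add(213, Pow(54, 2)), -1)), Mul(41503, Pow(681, -1))) = Add(Mul(33183, Pow(Add(213, 2916), -1)), Mul(41503, Rational(1, 681))) = Add(Mul(33183, Pow(3129, -1)), Rational(41503, 681)) = Add(Mul(33183, Rational(1, 3129)), Rational(41503, 681)) = Add(Rational(11061, 1043), Rational(41503, 681)) = Rational(50820170, 710283)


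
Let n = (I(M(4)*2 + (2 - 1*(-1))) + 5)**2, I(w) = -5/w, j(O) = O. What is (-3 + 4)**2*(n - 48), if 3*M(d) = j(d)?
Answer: -8972/289 ≈ -31.045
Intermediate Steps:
M(d) = d/3
n = 4900/289 (n = (-5/(((1/3)*4)*2 + (2 - 1*(-1))) + 5)**2 = (-5/((4/3)*2 + (2 + 1)) + 5)**2 = (-5/(8/3 + 3) + 5)**2 = (-5/17/3 + 5)**2 = (-5*3/17 + 5)**2 = (-15/17 + 5)**2 = (70/17)**2 = 4900/289 ≈ 16.955)
(-3 + 4)**2*(n - 48) = (-3 + 4)**2*(4900/289 - 48) = 1**2*(-8972/289) = 1*(-8972/289) = -8972/289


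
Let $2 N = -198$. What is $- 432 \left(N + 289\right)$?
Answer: $-82080$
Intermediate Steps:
$N = -99$ ($N = \frac{1}{2} \left(-198\right) = -99$)
$- 432 \left(N + 289\right) = - 432 \left(-99 + 289\right) = \left(-432\right) 190 = -82080$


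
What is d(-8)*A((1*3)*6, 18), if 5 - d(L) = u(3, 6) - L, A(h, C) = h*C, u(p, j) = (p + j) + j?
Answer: -5832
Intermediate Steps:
u(p, j) = p + 2*j (u(p, j) = (j + p) + j = p + 2*j)
A(h, C) = C*h
d(L) = -10 + L (d(L) = 5 - ((3 + 2*6) - L) = 5 - ((3 + 12) - L) = 5 - (15 - L) = 5 + (-15 + L) = -10 + L)
d(-8)*A((1*3)*6, 18) = (-10 - 8)*(18*((1*3)*6)) = -324*3*6 = -324*18 = -18*324 = -5832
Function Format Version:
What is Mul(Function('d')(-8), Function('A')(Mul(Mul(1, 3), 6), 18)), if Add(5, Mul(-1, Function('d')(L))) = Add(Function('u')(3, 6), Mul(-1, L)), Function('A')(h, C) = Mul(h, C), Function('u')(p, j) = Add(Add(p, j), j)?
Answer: -5832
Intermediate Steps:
Function('u')(p, j) = Add(p, Mul(2, j)) (Function('u')(p, j) = Add(Add(j, p), j) = Add(p, Mul(2, j)))
Function('A')(h, C) = Mul(C, h)
Function('d')(L) = Add(-10, L) (Function('d')(L) = Add(5, Mul(-1, Add(Add(3, Mul(2, 6)), Mul(-1, L)))) = Add(5, Mul(-1, Add(Add(3, 12), Mul(-1, L)))) = Add(5, Mul(-1, Add(15, Mul(-1, L)))) = Add(5, Add(-15, L)) = Add(-10, L))
Mul(Function('d')(-8), Function('A')(Mul(Mul(1, 3), 6), 18)) = Mul(Add(-10, -8), Mul(18, Mul(Mul(1, 3), 6))) = Mul(-18, Mul(18, Mul(3, 6))) = Mul(-18, Mul(18, 18)) = Mul(-18, 324) = -5832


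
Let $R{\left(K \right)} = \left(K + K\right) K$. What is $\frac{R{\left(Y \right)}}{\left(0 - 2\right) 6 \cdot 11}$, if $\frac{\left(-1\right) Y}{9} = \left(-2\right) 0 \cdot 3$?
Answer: $0$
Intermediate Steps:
$Y = 0$ ($Y = - 9 \left(-2\right) 0 \cdot 3 = - 9 \cdot 0 \cdot 3 = \left(-9\right) 0 = 0$)
$R{\left(K \right)} = 2 K^{2}$ ($R{\left(K \right)} = 2 K K = 2 K^{2}$)
$\frac{R{\left(Y \right)}}{\left(0 - 2\right) 6 \cdot 11} = \frac{2 \cdot 0^{2}}{\left(0 - 2\right) 6 \cdot 11} = \frac{2 \cdot 0}{\left(-2\right) 6 \cdot 11} = \frac{0}{\left(-12\right) 11} = \frac{0}{-132} = 0 \left(- \frac{1}{132}\right) = 0$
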